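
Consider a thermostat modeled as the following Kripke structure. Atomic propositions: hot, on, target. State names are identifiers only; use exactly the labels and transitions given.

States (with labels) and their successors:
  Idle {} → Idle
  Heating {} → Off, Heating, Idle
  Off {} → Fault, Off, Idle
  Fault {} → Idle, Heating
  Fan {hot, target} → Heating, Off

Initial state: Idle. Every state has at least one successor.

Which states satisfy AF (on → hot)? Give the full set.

{Idle, Heating, Off, Fault, Fan}

States satisfying on → hot: {Idle, Heating, Off, Fault, Fan}.
States satisfying AF (on → hot): {Idle, Heating, Off, Fault, Fan}.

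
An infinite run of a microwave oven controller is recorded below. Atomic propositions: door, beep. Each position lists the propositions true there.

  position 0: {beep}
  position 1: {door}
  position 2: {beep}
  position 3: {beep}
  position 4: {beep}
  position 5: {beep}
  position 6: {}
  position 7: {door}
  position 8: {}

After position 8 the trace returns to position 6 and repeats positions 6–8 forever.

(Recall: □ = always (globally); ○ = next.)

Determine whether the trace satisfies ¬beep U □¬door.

Does not hold

Walking from position 0: at position 0, □¬door has not yet held and ¬beep fails, so ¬beep U □¬door is false.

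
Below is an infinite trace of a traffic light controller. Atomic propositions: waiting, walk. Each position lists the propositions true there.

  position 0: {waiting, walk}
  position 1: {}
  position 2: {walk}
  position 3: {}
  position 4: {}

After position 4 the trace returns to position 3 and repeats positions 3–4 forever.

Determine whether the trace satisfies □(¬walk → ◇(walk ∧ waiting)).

No

¬walk → ◇(walk ∧ waiting) must hold at every position from 0 onward. It fails at position 1, so □(¬walk → ◇(walk ∧ waiting)) is false.
Positions where ¬walk holds: 1, 3, 4.
Check ◇(walk ∧ waiting) at each: 1→fails, 3→fails, 4→fails.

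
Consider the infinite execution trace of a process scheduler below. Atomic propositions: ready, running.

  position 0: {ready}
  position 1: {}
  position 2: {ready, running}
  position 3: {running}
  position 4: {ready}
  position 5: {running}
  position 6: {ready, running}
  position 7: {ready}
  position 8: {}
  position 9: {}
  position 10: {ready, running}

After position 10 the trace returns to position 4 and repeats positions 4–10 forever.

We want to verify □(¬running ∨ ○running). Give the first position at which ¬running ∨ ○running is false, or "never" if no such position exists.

Check ¬running ∨ ○running at each position in order: 0 ✓, 1 ✓, 2 ✓.
At position 3 the labels are {running} and the next position 4 has {ready}, so ¬running ∨ ○running is false there. This is the first violation.

3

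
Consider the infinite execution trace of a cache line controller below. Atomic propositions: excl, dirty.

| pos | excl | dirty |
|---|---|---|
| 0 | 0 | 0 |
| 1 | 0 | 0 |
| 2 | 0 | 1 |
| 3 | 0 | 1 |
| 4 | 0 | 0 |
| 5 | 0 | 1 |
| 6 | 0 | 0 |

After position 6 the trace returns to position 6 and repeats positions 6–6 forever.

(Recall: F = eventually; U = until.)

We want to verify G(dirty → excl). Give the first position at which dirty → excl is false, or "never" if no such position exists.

Check dirty → excl at each position in order: 0 ✓, 1 ✓.
At position 2 the labels are {dirty}, so dirty → excl is false there. This is the first violation.

2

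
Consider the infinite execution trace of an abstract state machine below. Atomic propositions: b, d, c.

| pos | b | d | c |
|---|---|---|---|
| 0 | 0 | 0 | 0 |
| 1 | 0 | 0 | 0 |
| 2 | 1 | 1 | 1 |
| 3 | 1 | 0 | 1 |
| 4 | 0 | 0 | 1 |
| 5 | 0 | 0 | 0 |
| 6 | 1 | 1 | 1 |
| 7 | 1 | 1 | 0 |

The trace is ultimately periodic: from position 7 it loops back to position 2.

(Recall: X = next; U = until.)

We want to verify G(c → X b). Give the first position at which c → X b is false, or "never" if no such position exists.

3

Check c → X b at each position in order: 0 ✓, 1 ✓, 2 ✓.
At position 3 the labels are {b, c} and the next position 4 has {c}, so c → X b is false there. This is the first violation.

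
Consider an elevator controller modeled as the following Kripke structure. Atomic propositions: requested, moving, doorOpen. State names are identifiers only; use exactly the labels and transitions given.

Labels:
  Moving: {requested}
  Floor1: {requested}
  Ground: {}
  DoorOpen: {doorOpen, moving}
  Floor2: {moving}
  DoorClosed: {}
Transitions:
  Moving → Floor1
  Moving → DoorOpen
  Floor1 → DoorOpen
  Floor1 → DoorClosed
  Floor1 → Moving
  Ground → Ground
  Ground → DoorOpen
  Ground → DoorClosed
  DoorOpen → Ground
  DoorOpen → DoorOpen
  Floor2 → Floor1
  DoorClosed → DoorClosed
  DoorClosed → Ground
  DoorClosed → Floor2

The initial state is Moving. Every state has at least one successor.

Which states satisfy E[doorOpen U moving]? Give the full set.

{DoorOpen, Floor2}

States satisfying doorOpen: {DoorOpen}.
States satisfying moving: {DoorOpen, Floor2}.
States satisfying E[doorOpen U moving]: {DoorOpen, Floor2}.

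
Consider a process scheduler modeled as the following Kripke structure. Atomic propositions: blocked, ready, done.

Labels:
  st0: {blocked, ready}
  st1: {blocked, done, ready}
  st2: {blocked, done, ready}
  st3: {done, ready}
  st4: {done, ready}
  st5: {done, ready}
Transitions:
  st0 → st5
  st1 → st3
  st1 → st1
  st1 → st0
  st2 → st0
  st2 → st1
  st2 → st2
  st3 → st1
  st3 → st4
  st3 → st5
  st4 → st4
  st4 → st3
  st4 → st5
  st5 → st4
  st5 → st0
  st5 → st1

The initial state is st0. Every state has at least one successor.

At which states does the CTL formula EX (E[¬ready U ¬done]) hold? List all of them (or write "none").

{st1, st2, st5}

States satisfying E[¬ready U ¬done]: {st0}.
States satisfying EX (E[¬ready U ¬done]): {st1, st2, st5}.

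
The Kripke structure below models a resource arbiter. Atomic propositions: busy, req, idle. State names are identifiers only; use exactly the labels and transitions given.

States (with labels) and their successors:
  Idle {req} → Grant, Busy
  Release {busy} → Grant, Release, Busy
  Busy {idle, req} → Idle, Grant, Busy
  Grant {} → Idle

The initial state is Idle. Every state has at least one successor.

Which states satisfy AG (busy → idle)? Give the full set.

States satisfying busy → idle: {Idle, Busy, Grant}.
States satisfying AG (busy → idle): {Idle, Busy, Grant}.

{Idle, Busy, Grant}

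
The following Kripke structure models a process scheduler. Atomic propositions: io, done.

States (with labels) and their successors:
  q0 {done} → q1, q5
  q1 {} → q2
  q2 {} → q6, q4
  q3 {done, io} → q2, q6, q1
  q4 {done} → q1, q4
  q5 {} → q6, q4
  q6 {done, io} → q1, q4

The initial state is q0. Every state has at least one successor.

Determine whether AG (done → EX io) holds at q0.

No

States satisfying done → EX io: {q1, q2, q3, q5}.
States satisfying AG (done → EX io): ∅.
q0 is reachable from q0 and violates done → EX io, so AG fails at q0.
q0 ∉ Sat(AG (done → EX io)).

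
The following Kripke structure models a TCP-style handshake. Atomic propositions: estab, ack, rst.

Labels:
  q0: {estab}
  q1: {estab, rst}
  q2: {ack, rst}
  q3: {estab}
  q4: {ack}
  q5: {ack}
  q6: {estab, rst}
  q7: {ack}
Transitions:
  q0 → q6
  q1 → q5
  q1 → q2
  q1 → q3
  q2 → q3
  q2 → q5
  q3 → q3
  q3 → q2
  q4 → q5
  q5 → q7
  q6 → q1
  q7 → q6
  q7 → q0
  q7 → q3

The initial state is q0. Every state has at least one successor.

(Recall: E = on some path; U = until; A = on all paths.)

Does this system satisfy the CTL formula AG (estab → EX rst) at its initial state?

States satisfying estab → EX rst: {q0, q1, q2, q3, q4, q5, q6, q7}.
States satisfying AG (estab → EX rst): {q0, q1, q2, q3, q4, q5, q6, q7}.
Every state reachable from q0 satisfies estab → EX rst.
q0 ∈ Sat(AG (estab → EX rst)).

Holds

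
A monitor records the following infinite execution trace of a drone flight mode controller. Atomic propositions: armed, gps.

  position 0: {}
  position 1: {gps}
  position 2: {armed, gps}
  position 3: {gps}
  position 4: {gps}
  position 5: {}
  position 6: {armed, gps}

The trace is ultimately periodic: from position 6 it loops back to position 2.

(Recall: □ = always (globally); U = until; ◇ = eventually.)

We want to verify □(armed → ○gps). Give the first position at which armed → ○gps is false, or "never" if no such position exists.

armed → ○gps holds at every position 0..6, and those are all the positions the trace ever visits, so the invariant □(armed → ○gps) is never violated.

never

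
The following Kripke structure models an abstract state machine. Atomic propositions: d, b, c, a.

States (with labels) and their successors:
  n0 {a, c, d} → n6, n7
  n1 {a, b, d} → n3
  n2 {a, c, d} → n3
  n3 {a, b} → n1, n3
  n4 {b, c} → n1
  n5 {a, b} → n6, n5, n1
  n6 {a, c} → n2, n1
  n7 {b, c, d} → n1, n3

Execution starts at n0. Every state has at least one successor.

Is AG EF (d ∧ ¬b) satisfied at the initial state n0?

States satisfying EF (d ∧ ¬b): {n0, n2, n5, n6}.
States satisfying AG EF (d ∧ ¬b): ∅.
n1 is reachable from n0 and violates EF (d ∧ ¬b), so AG fails at n0.
n0 ∉ Sat(AG EF (d ∧ ¬b)).

Violated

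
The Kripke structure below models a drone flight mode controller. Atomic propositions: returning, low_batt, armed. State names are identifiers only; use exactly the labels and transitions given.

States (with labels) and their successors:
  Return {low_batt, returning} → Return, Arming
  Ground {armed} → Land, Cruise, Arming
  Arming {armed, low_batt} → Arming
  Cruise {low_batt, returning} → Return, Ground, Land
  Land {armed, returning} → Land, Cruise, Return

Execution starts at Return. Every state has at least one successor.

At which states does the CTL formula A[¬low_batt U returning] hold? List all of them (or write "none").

States satisfying ¬low_batt: {Ground, Land}.
States satisfying returning: {Return, Cruise, Land}.
States satisfying A[¬low_batt U returning]: {Return, Cruise, Land}.

{Return, Cruise, Land}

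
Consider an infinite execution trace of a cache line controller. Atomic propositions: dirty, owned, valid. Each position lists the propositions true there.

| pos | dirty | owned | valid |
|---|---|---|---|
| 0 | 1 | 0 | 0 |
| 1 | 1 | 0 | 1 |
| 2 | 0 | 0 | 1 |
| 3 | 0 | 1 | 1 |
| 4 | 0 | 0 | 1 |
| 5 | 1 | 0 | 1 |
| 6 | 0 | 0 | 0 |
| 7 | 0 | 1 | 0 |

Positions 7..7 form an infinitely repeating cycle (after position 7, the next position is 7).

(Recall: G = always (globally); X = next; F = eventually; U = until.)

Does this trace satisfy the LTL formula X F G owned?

The position after 0 is 1; F G owned is true there.

Holds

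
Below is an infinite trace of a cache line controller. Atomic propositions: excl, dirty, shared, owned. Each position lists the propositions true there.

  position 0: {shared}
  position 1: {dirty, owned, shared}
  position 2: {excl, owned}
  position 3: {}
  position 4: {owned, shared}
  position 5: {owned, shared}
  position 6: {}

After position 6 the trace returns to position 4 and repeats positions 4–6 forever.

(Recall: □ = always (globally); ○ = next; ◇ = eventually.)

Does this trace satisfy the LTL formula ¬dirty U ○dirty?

Walking from position 0: ○dirty first holds at position 0, and ¬dirty holds at every earlier position along the way, so ¬dirty U ○dirty holds.

Yes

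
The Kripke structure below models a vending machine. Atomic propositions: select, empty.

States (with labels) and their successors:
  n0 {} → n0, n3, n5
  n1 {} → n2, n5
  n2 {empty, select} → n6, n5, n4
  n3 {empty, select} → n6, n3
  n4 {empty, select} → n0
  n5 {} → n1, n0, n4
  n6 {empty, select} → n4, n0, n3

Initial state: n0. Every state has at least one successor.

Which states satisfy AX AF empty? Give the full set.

{n3}

States satisfying AF empty: {n2, n3, n4, n6}.
States satisfying AX AF empty: {n3}.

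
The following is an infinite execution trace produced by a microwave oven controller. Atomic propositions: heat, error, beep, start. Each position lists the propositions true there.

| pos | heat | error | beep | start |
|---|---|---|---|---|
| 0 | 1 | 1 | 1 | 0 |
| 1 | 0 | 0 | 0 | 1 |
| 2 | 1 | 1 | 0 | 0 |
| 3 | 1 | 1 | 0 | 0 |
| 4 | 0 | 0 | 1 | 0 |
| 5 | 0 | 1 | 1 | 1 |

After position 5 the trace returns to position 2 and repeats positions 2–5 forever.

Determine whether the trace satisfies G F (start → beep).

F (start → beep) holds at every position 0..5, and those are all positions ever visited, so G F (start → beep) holds.

Satisfied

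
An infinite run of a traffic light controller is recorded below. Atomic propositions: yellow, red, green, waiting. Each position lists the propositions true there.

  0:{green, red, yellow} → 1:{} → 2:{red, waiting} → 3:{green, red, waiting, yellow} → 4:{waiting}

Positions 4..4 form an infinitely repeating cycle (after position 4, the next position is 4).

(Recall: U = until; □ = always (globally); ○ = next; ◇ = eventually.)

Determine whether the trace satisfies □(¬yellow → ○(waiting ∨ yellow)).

¬yellow → ○(waiting ∨ yellow) holds at every position 0..4, and those are all positions ever visited, so □(¬yellow → ○(waiting ∨ yellow)) holds.
Positions where ¬yellow holds: 1, 2, 4.
Check ○(waiting ∨ yellow) at each: 1→ok, 2→ok, 4→ok.

Yes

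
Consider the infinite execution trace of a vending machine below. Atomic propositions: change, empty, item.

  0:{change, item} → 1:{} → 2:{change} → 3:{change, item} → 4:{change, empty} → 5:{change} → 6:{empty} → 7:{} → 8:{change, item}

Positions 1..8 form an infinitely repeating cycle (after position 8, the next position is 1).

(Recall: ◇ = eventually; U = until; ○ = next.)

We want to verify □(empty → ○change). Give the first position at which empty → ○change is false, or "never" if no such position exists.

6

Check empty → ○change at each position in order: 0 ✓, 1 ✓, 2 ✓, 3 ✓, 4 ✓, 5 ✓.
At position 6 the labels are {empty} and the next position 7 has {}, so empty → ○change is false there. This is the first violation.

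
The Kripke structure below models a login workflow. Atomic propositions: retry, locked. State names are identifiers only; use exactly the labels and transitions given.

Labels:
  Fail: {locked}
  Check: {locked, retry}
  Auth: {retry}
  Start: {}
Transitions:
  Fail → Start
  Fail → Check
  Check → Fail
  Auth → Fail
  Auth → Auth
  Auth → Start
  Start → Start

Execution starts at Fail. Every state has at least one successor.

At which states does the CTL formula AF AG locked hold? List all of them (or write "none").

States satisfying AG locked: ∅.
States satisfying AF AG locked: ∅.

none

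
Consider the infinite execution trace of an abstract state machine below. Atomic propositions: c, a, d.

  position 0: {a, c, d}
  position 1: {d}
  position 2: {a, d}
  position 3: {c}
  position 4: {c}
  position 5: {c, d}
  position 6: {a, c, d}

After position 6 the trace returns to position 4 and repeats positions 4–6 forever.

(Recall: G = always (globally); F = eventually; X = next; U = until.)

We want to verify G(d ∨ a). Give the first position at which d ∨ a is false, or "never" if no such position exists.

3

Check d ∨ a at each position in order: 0 ✓, 1 ✓, 2 ✓.
At position 3 the labels are {c}, so d ∨ a is false there. This is the first violation.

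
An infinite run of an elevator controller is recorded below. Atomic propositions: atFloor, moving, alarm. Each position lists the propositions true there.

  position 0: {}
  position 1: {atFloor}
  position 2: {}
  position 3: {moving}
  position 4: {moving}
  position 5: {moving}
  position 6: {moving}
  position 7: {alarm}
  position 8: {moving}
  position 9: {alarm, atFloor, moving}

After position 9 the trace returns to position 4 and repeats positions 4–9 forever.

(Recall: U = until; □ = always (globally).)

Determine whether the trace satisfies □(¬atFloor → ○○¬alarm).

No

¬atFloor → ○○¬alarm must hold at every position from 0 onward. It fails at position 5, so □(¬atFloor → ○○¬alarm) is false.
Positions where ¬atFloor holds: 0, 2, 3, 4, 5, 6, 7, 8.
Check ○○¬alarm at each: 0→ok, 2→ok, 3→ok, 4→ok, 5→fails, 6→ok, 7→fails, 8→ok.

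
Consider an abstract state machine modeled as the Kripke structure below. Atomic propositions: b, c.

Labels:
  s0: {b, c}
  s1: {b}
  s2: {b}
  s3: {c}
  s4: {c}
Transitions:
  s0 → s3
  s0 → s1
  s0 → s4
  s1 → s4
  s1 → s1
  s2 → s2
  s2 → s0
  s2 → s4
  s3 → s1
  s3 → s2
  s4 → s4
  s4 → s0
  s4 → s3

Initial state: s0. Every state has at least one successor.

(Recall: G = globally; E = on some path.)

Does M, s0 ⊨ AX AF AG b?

States satisfying AF AG b: ∅.
States satisfying AX AF AG b: ∅.
s0 ∉ Sat(AX AF AG b).

Does not hold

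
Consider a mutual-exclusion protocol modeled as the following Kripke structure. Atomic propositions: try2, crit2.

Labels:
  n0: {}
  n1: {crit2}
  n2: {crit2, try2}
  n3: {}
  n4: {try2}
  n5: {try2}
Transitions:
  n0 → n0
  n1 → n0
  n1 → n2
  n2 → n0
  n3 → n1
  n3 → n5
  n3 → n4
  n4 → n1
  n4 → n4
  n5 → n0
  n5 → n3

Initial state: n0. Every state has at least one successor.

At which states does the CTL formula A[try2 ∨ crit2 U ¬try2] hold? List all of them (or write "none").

States satisfying try2 ∨ crit2: {n1, n2, n4, n5}.
States satisfying ¬try2: {n0, n1, n3}.
States satisfying A[try2 ∨ crit2 U ¬try2]: {n0, n1, n2, n3, n5}.

{n0, n1, n2, n3, n5}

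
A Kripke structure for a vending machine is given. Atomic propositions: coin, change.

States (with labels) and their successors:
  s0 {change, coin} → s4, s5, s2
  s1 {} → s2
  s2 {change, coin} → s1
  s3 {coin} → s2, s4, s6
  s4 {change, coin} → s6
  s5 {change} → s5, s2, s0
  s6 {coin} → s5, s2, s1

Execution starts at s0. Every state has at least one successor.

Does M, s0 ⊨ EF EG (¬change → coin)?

Holds

States satisfying EG (¬change → coin): {s0, s3, s4, s5, s6}.
States satisfying EF EG (¬change → coin): {s0, s3, s4, s5, s6}.
Some path from s0 reaches a state where EG (¬change → coin) holds.
s0 ∈ Sat(EF EG (¬change → coin)).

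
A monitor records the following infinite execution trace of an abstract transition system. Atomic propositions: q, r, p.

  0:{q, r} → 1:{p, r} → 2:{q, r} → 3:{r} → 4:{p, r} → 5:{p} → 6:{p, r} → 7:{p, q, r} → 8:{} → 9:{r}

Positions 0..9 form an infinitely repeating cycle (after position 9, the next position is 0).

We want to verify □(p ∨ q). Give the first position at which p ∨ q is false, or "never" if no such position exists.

3

Check p ∨ q at each position in order: 0 ✓, 1 ✓, 2 ✓.
At position 3 the labels are {r}, so p ∨ q is false there. This is the first violation.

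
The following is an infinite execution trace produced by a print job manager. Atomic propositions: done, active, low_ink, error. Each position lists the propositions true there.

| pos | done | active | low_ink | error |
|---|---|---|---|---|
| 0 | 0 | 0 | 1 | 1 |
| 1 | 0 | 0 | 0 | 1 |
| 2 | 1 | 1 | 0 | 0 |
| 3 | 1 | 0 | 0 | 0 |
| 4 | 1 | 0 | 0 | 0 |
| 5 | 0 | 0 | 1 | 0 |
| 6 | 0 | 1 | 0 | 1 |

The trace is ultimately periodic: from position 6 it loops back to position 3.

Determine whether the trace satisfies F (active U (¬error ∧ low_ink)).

Satisfied

active U (¬error ∧ low_ink) holds at position 5, which is reachable from 0, so F (active U (¬error ∧ low_ink)) holds.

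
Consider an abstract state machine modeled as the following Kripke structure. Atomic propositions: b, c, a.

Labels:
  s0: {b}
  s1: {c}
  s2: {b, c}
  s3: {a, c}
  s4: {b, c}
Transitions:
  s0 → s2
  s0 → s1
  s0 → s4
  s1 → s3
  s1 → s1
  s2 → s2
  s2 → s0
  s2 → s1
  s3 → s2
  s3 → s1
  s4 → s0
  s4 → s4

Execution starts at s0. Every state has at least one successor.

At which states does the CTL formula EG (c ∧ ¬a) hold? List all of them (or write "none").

{s1, s2, s4}

States satisfying c ∧ ¬a: {s1, s2, s4}.
States satisfying EG (c ∧ ¬a): {s1, s2, s4}.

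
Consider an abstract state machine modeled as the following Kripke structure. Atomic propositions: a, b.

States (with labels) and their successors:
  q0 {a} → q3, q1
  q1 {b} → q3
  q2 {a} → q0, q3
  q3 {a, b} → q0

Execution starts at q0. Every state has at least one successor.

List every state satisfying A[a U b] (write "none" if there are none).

States satisfying a: {q0, q2, q3}.
States satisfying b: {q1, q3}.
States satisfying A[a U b]: {q0, q1, q2, q3}.

{q0, q1, q2, q3}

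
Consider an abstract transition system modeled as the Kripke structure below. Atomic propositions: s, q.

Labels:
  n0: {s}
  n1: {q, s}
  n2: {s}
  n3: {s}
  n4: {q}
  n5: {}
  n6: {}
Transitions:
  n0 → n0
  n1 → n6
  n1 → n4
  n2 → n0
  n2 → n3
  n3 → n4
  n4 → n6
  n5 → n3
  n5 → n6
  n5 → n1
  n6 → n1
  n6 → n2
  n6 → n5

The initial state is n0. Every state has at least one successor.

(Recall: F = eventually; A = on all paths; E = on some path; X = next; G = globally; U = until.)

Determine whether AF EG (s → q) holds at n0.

Violated

States satisfying EG (s → q): {n1, n4, n5, n6}.
States satisfying AF EG (s → q): {n1, n3, n4, n5, n6}.
There is a path from n0 along which EG (s → q) never holds.
n0 ∉ Sat(AF EG (s → q)).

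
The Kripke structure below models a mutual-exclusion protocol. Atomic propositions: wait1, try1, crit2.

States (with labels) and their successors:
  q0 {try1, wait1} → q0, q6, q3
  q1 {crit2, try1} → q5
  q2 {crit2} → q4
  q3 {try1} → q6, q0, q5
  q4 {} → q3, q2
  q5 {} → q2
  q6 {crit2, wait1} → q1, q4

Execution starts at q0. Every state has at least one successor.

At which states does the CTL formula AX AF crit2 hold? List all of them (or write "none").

States satisfying AF crit2: {q1, q2, q5, q6}.
States satisfying AX AF crit2: {q1, q5}.

{q1, q5}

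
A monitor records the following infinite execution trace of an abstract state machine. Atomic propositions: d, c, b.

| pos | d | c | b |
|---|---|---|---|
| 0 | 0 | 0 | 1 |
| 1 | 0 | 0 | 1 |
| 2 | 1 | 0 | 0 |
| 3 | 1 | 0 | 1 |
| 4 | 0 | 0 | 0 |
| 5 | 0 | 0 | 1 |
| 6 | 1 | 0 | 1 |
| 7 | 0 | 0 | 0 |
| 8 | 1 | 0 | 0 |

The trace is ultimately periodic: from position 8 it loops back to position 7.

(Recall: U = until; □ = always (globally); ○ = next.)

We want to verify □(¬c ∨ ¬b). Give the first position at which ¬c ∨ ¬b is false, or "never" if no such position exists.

¬c ∨ ¬b holds at every position 0..8, and those are all the positions the trace ever visits, so the invariant □(¬c ∨ ¬b) is never violated.

never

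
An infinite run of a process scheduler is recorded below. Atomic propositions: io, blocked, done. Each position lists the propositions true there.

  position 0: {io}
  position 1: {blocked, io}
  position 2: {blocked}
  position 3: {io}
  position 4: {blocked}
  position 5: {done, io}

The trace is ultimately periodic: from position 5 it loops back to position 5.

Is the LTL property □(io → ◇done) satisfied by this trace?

Yes

io → ◇done holds at every position 0..5, and those are all positions ever visited, so □(io → ◇done) holds.
Positions where io holds: 0, 1, 3, 5.
Check ◇done at each: 0→ok, 1→ok, 3→ok, 5→ok.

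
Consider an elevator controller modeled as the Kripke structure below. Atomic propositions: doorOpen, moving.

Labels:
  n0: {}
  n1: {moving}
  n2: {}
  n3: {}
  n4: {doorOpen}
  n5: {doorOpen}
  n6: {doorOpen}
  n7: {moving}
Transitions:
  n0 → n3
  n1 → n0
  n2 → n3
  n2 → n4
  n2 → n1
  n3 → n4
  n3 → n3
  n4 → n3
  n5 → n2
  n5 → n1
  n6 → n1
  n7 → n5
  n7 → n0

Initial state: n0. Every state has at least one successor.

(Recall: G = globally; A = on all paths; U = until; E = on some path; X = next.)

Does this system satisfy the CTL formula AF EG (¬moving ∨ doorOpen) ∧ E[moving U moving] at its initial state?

States satisfying EG (¬moving ∨ doorOpen): {n0, n2, n3, n4, n5}.
States satisfying AF EG (¬moving ∨ doorOpen): {n0, n1, n2, n3, n4, n5, n6, n7}.
States satisfying moving: {n1, n7}.
States satisfying E[moving U moving]: {n1, n7}.
States satisfying AF EG (¬moving ∨ doorOpen) ∧ E[moving U moving]: {n1, n7}.
n0 ∉ Sat(AF EG (¬moving ∨ doorOpen) ∧ E[moving U moving]).

Does not hold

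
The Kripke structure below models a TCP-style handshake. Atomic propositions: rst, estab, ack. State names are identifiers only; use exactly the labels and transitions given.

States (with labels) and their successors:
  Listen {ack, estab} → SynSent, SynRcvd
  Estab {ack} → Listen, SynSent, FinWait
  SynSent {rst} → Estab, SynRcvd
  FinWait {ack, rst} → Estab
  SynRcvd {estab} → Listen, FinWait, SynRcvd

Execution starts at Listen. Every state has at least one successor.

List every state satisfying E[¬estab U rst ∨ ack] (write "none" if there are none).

{Listen, Estab, SynSent, FinWait}

States satisfying ¬estab: {Estab, SynSent, FinWait}.
States satisfying rst ∨ ack: {Listen, Estab, SynSent, FinWait}.
States satisfying E[¬estab U rst ∨ ack]: {Listen, Estab, SynSent, FinWait}.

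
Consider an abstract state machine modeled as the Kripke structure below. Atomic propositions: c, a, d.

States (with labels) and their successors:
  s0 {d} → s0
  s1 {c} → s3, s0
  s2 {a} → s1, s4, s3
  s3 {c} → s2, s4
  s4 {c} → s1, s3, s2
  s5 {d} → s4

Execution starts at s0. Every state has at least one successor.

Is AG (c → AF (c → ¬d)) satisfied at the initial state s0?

States satisfying c → AF (c → ¬d): {s0, s1, s2, s3, s4, s5}.
States satisfying AG (c → AF (c → ¬d)): {s0, s1, s2, s3, s4, s5}.
Every state reachable from s0 satisfies c → AF (c → ¬d).
s0 ∈ Sat(AG (c → AF (c → ¬d))).

Satisfied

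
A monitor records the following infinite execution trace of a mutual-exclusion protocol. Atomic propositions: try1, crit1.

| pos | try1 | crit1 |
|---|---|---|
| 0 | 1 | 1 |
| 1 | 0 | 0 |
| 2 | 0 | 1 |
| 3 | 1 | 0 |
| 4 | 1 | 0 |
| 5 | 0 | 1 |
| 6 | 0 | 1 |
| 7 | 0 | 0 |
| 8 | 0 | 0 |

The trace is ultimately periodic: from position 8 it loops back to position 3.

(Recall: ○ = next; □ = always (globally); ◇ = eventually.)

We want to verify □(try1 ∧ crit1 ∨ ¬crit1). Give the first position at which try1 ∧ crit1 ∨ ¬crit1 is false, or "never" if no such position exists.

2

Check try1 ∧ crit1 ∨ ¬crit1 at each position in order: 0 ✓, 1 ✓.
At position 2 the labels are {crit1}, so try1 ∧ crit1 ∨ ¬crit1 is false there. This is the first violation.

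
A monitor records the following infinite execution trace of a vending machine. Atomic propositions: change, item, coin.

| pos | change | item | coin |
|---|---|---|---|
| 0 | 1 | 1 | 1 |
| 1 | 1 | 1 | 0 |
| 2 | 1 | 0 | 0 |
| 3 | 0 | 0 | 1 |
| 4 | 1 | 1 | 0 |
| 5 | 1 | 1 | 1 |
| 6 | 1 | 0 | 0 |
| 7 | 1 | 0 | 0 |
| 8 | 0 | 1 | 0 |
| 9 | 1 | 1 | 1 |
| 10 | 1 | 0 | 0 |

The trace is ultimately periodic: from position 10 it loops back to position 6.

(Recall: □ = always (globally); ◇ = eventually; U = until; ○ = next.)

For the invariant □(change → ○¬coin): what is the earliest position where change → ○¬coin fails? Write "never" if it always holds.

Check change → ○¬coin at each position in order: 0 ✓, 1 ✓.
At position 2 the labels are {change} and the next position 3 has {coin}, so change → ○¬coin is false there. This is the first violation.

2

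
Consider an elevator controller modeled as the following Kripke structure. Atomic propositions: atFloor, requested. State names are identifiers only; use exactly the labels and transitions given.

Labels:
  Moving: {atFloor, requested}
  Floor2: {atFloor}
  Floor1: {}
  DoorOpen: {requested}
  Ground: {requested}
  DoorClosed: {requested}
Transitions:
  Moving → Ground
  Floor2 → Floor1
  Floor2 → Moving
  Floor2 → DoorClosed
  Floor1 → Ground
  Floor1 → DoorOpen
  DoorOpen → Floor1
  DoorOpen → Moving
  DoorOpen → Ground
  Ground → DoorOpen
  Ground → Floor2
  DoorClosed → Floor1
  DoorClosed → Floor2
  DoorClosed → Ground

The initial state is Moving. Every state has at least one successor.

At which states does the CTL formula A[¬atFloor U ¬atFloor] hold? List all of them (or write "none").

{Floor1, DoorOpen, Ground, DoorClosed}

States satisfying ¬atFloor: {Floor1, DoorOpen, Ground, DoorClosed}.
States satisfying A[¬atFloor U ¬atFloor]: {Floor1, DoorOpen, Ground, DoorClosed}.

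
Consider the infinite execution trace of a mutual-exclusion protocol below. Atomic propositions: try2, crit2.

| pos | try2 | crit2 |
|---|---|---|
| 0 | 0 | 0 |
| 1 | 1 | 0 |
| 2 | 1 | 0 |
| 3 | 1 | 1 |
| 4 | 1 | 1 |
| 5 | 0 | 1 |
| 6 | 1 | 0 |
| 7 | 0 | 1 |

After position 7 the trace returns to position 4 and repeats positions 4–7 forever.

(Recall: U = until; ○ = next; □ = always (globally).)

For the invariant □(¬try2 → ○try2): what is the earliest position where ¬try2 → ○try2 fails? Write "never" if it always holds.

never

¬try2 → ○try2 holds at every position 0..7, and those are all the positions the trace ever visits, so the invariant □(¬try2 → ○try2) is never violated.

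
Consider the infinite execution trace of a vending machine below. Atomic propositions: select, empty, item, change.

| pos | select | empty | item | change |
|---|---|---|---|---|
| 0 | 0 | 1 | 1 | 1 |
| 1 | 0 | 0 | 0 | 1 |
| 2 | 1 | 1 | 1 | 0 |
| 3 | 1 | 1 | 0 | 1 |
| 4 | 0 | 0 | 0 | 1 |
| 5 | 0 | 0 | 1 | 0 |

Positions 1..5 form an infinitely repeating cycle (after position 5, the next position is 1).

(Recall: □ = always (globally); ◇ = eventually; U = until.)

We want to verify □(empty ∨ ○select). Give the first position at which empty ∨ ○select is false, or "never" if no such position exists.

4

Check empty ∨ ○select at each position in order: 0 ✓, 1 ✓, 2 ✓, 3 ✓.
At position 4 the labels are {change} and the next position 5 has {item}, so empty ∨ ○select is false there. This is the first violation.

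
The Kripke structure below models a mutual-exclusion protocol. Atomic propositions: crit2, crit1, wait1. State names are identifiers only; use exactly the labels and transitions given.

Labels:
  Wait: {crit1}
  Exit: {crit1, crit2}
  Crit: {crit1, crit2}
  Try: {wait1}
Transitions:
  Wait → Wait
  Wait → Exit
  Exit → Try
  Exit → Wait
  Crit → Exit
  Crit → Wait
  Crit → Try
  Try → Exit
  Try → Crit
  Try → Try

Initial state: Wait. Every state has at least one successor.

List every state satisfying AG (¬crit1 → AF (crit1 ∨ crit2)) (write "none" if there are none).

States satisfying ¬crit1 → AF (crit1 ∨ crit2): {Wait, Exit, Crit}.
States satisfying AG (¬crit1 → AF (crit1 ∨ crit2)): ∅.

none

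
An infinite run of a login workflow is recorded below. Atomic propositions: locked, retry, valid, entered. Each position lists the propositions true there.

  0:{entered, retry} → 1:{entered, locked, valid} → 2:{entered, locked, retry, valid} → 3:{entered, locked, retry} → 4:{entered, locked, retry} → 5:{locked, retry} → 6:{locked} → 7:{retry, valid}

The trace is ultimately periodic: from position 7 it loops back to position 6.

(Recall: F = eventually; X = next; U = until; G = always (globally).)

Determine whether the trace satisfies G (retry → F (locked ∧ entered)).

retry → F (locked ∧ entered) must hold at every position from 0 onward. It fails at position 5, so G (retry → F (locked ∧ entered)) is false.
Positions where retry holds: 0, 2, 3, 4, 5, 7.
Check F (locked ∧ entered) at each: 0→ok, 2→ok, 3→ok, 4→ok, 5→fails, 7→fails.

Does not hold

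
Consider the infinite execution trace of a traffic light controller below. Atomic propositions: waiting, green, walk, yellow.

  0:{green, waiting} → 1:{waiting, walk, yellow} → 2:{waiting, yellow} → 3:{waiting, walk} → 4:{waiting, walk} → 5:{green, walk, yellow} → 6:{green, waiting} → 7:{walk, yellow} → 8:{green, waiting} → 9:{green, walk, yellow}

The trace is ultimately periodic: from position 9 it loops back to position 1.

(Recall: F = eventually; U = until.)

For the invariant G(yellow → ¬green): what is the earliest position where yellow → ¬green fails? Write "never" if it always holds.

5

Check yellow → ¬green at each position in order: 0 ✓, 1 ✓, 2 ✓, 3 ✓, 4 ✓.
At position 5 the labels are {green, walk, yellow}, so yellow → ¬green is false there. This is the first violation.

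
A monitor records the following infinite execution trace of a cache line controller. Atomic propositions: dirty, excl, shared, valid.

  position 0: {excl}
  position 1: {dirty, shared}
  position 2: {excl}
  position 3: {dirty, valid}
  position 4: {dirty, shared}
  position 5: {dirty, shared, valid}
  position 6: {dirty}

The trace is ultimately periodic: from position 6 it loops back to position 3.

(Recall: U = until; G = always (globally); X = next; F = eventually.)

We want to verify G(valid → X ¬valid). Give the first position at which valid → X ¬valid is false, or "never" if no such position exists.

never

valid → X ¬valid holds at every position 0..6, and those are all the positions the trace ever visits, so the invariant G(valid → X ¬valid) is never violated.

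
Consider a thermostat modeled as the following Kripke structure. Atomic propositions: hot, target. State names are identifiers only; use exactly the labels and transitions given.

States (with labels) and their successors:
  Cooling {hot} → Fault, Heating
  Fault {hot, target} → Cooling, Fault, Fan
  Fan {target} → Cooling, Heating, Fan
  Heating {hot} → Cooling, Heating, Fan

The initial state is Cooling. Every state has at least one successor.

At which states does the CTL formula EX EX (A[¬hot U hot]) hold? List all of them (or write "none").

States satisfying EX (A[¬hot U hot]): {Cooling, Fault, Fan, Heating}.
States satisfying EX EX (A[¬hot U hot]): {Cooling, Fault, Fan, Heating}.

{Cooling, Fault, Fan, Heating}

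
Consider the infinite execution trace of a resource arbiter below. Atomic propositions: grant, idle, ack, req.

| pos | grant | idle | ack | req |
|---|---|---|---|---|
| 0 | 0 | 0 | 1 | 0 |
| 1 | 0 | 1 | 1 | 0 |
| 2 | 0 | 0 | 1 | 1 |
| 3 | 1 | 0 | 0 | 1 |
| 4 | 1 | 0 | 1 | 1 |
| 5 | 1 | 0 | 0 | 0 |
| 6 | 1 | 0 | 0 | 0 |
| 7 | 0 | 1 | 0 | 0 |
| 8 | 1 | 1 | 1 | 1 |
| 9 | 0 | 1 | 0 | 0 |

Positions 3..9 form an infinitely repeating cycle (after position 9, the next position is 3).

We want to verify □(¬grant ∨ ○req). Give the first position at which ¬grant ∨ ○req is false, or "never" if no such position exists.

4

Check ¬grant ∨ ○req at each position in order: 0 ✓, 1 ✓, 2 ✓, 3 ✓.
At position 4 the labels are {ack, grant, req} and the next position 5 has {grant}, so ¬grant ∨ ○req is false there. This is the first violation.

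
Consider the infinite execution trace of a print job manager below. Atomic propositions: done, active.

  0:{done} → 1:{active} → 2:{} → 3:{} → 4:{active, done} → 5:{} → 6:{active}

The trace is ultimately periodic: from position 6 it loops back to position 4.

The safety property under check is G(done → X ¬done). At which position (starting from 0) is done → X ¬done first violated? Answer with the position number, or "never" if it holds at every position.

never

done → X ¬done holds at every position 0..6, and those are all the positions the trace ever visits, so the invariant G(done → X ¬done) is never violated.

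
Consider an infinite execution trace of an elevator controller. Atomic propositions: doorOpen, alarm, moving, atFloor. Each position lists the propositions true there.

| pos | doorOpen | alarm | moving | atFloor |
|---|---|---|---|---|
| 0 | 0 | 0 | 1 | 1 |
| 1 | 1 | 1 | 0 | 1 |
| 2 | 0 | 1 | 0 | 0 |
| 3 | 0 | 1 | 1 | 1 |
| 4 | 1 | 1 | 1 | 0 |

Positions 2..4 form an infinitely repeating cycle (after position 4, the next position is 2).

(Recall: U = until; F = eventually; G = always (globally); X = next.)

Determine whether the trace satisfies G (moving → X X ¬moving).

No

moving → X X ¬moving must hold at every position from 0 onward. It fails at position 4, so G (moving → X X ¬moving) is false.
Positions where moving holds: 0, 3, 4.
Check X X ¬moving at each: 0→ok, 3→ok, 4→fails.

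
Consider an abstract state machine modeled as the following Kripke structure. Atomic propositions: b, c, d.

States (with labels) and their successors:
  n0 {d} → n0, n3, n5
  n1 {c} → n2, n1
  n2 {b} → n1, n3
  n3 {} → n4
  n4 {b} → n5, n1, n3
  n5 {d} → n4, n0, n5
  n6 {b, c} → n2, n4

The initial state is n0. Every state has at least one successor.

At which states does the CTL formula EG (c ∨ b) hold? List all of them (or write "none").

{n1, n2, n4, n6}

States satisfying c ∨ b: {n1, n2, n4, n6}.
States satisfying EG (c ∨ b): {n1, n2, n4, n6}.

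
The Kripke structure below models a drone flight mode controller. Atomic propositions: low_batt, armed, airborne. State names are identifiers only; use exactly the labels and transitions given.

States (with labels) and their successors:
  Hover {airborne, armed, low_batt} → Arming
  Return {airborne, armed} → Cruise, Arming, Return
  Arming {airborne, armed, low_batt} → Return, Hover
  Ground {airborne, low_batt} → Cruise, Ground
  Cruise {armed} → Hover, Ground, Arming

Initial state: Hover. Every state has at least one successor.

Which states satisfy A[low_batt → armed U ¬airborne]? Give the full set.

States satisfying low_batt → armed: {Hover, Return, Arming, Cruise}.
States satisfying ¬airborne: {Cruise}.
States satisfying A[low_batt → armed U ¬airborne]: {Cruise}.

{Cruise}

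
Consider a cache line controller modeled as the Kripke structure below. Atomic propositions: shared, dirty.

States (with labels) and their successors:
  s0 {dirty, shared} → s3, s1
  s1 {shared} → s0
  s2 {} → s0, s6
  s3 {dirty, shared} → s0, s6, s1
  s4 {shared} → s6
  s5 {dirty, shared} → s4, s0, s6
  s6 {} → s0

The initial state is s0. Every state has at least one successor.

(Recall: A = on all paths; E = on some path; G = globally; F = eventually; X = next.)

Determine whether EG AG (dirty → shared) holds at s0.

States satisfying AG (dirty → shared): {s0, s1, s2, s3, s4, s5, s6}.
States satisfying EG AG (dirty → shared): {s0, s1, s2, s3, s4, s5, s6}.
s0 ∈ Sat(EG AG (dirty → shared)).

Satisfied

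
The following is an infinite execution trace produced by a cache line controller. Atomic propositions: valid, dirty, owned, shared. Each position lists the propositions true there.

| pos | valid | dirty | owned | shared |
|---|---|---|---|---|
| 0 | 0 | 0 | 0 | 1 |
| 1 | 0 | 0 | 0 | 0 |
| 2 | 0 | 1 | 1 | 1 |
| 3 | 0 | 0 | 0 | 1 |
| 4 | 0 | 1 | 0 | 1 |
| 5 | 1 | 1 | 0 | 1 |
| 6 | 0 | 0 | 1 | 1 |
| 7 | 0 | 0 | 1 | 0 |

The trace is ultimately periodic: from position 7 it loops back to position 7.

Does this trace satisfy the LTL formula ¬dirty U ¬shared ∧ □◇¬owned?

Walking from position 0: ¬shared first holds at position 1, and ¬dirty holds at every earlier position along the way, so ¬dirty U ¬shared holds.
◇¬owned must hold at every position from 0 onward. It fails at position 6, so □◇¬owned is false.
At position 0: ¬dirty U ¬shared is true; □◇¬owned is false; so ¬dirty U ¬shared ∧ □◇¬owned is false.

Does not hold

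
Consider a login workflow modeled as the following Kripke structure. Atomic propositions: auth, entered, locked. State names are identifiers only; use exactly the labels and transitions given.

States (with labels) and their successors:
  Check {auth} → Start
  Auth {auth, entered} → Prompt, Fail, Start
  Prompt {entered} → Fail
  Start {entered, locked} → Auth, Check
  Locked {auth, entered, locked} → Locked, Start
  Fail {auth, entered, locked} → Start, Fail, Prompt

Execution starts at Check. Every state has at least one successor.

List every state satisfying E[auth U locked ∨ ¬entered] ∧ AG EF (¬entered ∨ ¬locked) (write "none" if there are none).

{Check, Auth, Start, Locked, Fail}

States satisfying auth: {Check, Auth, Locked, Fail}.
States satisfying locked ∨ ¬entered: {Check, Start, Locked, Fail}.
States satisfying E[auth U locked ∨ ¬entered]: {Check, Auth, Start, Locked, Fail}.
States satisfying EF (¬entered ∨ ¬locked): {Check, Auth, Prompt, Start, Locked, Fail}.
States satisfying AG EF (¬entered ∨ ¬locked): {Check, Auth, Prompt, Start, Locked, Fail}.
States satisfying E[auth U locked ∨ ¬entered] ∧ AG EF (¬entered ∨ ¬locked): {Check, Auth, Start, Locked, Fail}.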